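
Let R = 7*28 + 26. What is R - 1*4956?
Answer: -4734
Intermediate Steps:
R = 222 (R = 196 + 26 = 222)
R - 1*4956 = 222 - 1*4956 = 222 - 4956 = -4734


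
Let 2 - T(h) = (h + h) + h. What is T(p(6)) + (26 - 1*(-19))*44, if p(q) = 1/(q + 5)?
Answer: 21799/11 ≈ 1981.7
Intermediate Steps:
p(q) = 1/(5 + q)
T(h) = 2 - 3*h (T(h) = 2 - ((h + h) + h) = 2 - (2*h + h) = 2 - 3*h)
T(p(6)) + (26 - 1*(-19))*44 = (2 - 3/(5 + 6)) + (26 - 1*(-19))*44 = (2 - 3/11) + (26 + 19)*44 = (2 - 3*1/11) + 45*44 = (2 - 3/11) + 1980 = 19/11 + 1980 = 21799/11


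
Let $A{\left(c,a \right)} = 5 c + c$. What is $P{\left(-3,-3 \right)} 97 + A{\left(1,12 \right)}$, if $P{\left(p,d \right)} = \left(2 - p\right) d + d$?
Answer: $-1740$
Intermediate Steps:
$A{\left(c,a \right)} = 6 c$
$P{\left(p,d \right)} = d + d \left(2 - p\right)$ ($P{\left(p,d \right)} = d \left(2 - p\right) + d = d + d \left(2 - p\right)$)
$P{\left(-3,-3 \right)} 97 + A{\left(1,12 \right)} = - 3 \left(3 - -3\right) 97 + 6 \cdot 1 = - 3 \left(3 + 3\right) 97 + 6 = \left(-3\right) 6 \cdot 97 + 6 = \left(-18\right) 97 + 6 = -1746 + 6 = -1740$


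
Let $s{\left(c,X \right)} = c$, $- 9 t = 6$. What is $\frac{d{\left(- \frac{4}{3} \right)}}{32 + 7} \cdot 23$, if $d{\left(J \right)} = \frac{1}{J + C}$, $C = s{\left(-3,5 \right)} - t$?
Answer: $- \frac{23}{143} \approx -0.16084$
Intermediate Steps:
$t = - \frac{2}{3}$ ($t = \left(- \frac{1}{9}\right) 6 = - \frac{2}{3} \approx -0.66667$)
$C = - \frac{7}{3}$ ($C = -3 - - \frac{2}{3} = -3 + \frac{2}{3} = - \frac{7}{3} \approx -2.3333$)
$d{\left(J \right)} = \frac{1}{- \frac{7}{3} + J}$ ($d{\left(J \right)} = \frac{1}{J - \frac{7}{3}} = \frac{1}{- \frac{7}{3} + J}$)
$\frac{d{\left(- \frac{4}{3} \right)}}{32 + 7} \cdot 23 = \frac{3 \frac{1}{-7 + 3 \left(- \frac{4}{3}\right)}}{32 + 7} \cdot 23 = \frac{3 \frac{1}{-7 + 3 \left(\left(-4\right) \frac{1}{3}\right)}}{39} \cdot 23 = \frac{3 \frac{1}{-7 + 3 \left(- \frac{4}{3}\right)}}{39} \cdot 23 = \frac{3 \frac{1}{-7 - 4}}{39} \cdot 23 = \frac{3 \frac{1}{-11}}{39} \cdot 23 = \frac{3 \left(- \frac{1}{11}\right)}{39} \cdot 23 = \frac{1}{39} \left(- \frac{3}{11}\right) 23 = \left(- \frac{1}{143}\right) 23 = - \frac{23}{143}$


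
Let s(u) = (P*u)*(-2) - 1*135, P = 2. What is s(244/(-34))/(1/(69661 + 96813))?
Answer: -300818518/17 ≈ -1.7695e+7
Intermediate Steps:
s(u) = -135 - 4*u (s(u) = (2*u)*(-2) - 1*135 = -4*u - 135 = -135 - 4*u)
s(244/(-34))/(1/(69661 + 96813)) = (-135 - 976/(-34))/(1/(69661 + 96813)) = (-135 - 976*(-1)/34)/(1/166474) = (-135 - 4*(-122/17))/(1/166474) = (-135 + 488/17)*166474 = -1807/17*166474 = -300818518/17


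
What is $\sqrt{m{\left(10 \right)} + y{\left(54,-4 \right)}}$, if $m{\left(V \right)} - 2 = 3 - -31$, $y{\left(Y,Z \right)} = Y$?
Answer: $3 \sqrt{10} \approx 9.4868$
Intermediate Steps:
$m{\left(V \right)} = 36$ ($m{\left(V \right)} = 2 + \left(3 - -31\right) = 2 + \left(3 + 31\right) = 2 + 34 = 36$)
$\sqrt{m{\left(10 \right)} + y{\left(54,-4 \right)}} = \sqrt{36 + 54} = \sqrt{90} = 3 \sqrt{10}$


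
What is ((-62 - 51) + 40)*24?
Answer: -1752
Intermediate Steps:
((-62 - 51) + 40)*24 = (-113 + 40)*24 = -73*24 = -1752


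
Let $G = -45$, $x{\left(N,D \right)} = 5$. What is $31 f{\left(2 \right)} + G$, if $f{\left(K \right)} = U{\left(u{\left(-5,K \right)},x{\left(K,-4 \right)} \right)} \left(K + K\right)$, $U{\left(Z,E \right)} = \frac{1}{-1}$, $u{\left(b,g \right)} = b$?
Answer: $-169$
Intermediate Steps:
$U{\left(Z,E \right)} = -1$
$f{\left(K \right)} = - 2 K$ ($f{\left(K \right)} = - (K + K) = - 2 K$)
$31 f{\left(2 \right)} + G = 31 \left(\left(-2\right) 2\right) - 45 = 31 \left(-4\right) - 45 = -124 - 45 = -169$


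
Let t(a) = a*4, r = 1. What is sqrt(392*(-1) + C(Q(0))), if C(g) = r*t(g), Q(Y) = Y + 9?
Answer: 2*I*sqrt(89) ≈ 18.868*I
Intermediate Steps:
t(a) = 4*a
Q(Y) = 9 + Y
C(g) = 4*g (C(g) = 1*(4*g) = 4*g)
sqrt(392*(-1) + C(Q(0))) = sqrt(392*(-1) + 4*(9 + 0)) = sqrt(-392 + 4*9) = sqrt(-392 + 36) = sqrt(-356) = 2*I*sqrt(89)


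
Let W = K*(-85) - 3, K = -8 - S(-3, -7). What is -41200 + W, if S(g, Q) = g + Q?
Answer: -41373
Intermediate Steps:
S(g, Q) = Q + g
K = 2 (K = -8 - (-7 - 3) = -8 - 1*(-10) = -8 + 10 = 2)
W = -173 (W = 2*(-85) - 3 = -170 - 3 = -173)
-41200 + W = -41200 - 173 = -41373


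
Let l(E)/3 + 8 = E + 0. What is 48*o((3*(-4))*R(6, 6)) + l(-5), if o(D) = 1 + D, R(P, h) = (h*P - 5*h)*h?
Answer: -20727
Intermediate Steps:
R(P, h) = h*(-5*h + P*h) (R(P, h) = (P*h - 5*h)*h = (-5*h + P*h)*h = h*(-5*h + P*h))
l(E) = -24 + 3*E (l(E) = -24 + 3*(E + 0) = -24 + 3*E)
48*o((3*(-4))*R(6, 6)) + l(-5) = 48*(1 + (3*(-4))*(6²*(-5 + 6))) + (-24 + 3*(-5)) = 48*(1 - 432) + (-24 - 15) = 48*(1 - 12*36) - 39 = 48*(1 - 432) - 39 = 48*(-431) - 39 = -20688 - 39 = -20727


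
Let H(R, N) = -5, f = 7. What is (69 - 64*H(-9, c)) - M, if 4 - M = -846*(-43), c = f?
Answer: 36763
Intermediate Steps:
c = 7
M = -36374 (M = 4 - (-846)*(-43) = 4 - 1*36378 = 4 - 36378 = -36374)
(69 - 64*H(-9, c)) - M = (69 - 64*(-5)) - 1*(-36374) = (69 + 320) + 36374 = 389 + 36374 = 36763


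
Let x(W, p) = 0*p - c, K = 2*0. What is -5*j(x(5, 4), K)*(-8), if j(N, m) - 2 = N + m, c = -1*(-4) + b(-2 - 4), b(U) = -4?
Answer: 80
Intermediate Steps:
c = 0 (c = -1*(-4) - 4 = 4 - 4 = 0)
K = 0
x(W, p) = 0 (x(W, p) = 0*p - 1*0 = 0 + 0 = 0)
j(N, m) = 2 + N + m (j(N, m) = 2 + (N + m) = 2 + N + m)
-5*j(x(5, 4), K)*(-8) = -5*(2 + 0 + 0)*(-8) = -5*2*(-8) = -10*(-8) = 80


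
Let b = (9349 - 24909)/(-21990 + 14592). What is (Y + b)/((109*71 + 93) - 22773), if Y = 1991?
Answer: -7372489/55266759 ≈ -0.13340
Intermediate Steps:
b = 7780/3699 (b = -15560/(-7398) = -15560*(-1/7398) = 7780/3699 ≈ 2.1033)
(Y + b)/((109*71 + 93) - 22773) = (1991 + 7780/3699)/((109*71 + 93) - 22773) = 7372489/(3699*((7739 + 93) - 22773)) = 7372489/(3699*(7832 - 22773)) = (7372489/3699)/(-14941) = (7372489/3699)*(-1/14941) = -7372489/55266759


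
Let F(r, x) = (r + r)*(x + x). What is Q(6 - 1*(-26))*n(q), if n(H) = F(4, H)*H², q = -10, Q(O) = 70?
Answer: -1120000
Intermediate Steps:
F(r, x) = 4*r*x (F(r, x) = (2*r)*(2*x) = 4*r*x)
n(H) = 16*H³ (n(H) = (4*4*H)*H² = (16*H)*H² = 16*H³)
Q(6 - 1*(-26))*n(q) = 70*(16*(-10)³) = 70*(16*(-1000)) = 70*(-16000) = -1120000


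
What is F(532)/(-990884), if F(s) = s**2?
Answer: -70756/247721 ≈ -0.28563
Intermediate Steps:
F(532)/(-990884) = 532**2/(-990884) = 283024*(-1/990884) = -70756/247721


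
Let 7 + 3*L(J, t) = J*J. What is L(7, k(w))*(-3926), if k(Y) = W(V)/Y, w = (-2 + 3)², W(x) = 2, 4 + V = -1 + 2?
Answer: -54964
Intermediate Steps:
V = -3 (V = -4 + (-1 + 2) = -4 + 1 = -3)
w = 1 (w = 1² = 1)
k(Y) = 2/Y
L(J, t) = -7/3 + J²/3 (L(J, t) = -7/3 + (J*J)/3 = -7/3 + J²/3)
L(7, k(w))*(-3926) = (-7/3 + (⅓)*7²)*(-3926) = (-7/3 + (⅓)*49)*(-3926) = (-7/3 + 49/3)*(-3926) = 14*(-3926) = -54964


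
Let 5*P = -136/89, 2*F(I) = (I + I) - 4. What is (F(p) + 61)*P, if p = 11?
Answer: -1904/89 ≈ -21.393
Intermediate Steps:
F(I) = -2 + I (F(I) = ((I + I) - 4)/2 = (2*I - 4)/2 = (-4 + 2*I)/2 = -2 + I)
P = -136/445 (P = (-136/89)/5 = (-136*1/89)/5 = (1/5)*(-136/89) = -136/445 ≈ -0.30562)
(F(p) + 61)*P = ((-2 + 11) + 61)*(-136/445) = (9 + 61)*(-136/445) = 70*(-136/445) = -1904/89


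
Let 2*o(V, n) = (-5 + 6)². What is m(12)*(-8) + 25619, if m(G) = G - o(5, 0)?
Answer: 25527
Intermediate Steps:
o(V, n) = ½ (o(V, n) = (-5 + 6)²/2 = (½)*1² = (½)*1 = ½)
m(G) = -½ + G (m(G) = G - 1*½ = G - ½ = -½ + G)
m(12)*(-8) + 25619 = (-½ + 12)*(-8) + 25619 = (23/2)*(-8) + 25619 = -92 + 25619 = 25527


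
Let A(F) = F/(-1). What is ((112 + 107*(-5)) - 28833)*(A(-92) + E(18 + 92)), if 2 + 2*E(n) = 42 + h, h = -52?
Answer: -2516016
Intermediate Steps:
A(F) = -F (A(F) = F*(-1) = -F)
E(n) = -6 (E(n) = -1 + (42 - 52)/2 = -1 + (½)*(-10) = -1 - 5 = -6)
((112 + 107*(-5)) - 28833)*(A(-92) + E(18 + 92)) = ((112 + 107*(-5)) - 28833)*(-1*(-92) - 6) = ((112 - 535) - 28833)*(92 - 6) = (-423 - 28833)*86 = -29256*86 = -2516016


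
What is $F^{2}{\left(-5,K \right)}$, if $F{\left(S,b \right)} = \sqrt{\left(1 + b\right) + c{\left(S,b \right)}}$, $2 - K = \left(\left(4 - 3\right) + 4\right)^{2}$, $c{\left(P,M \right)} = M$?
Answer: $-45$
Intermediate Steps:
$K = -23$ ($K = 2 - \left(\left(4 - 3\right) + 4\right)^{2} = 2 - \left(1 + 4\right)^{2} = 2 - 5^{2} = 2 - 25 = -23$)
$F{\left(S,b \right)} = \sqrt{1 + 2 b}$ ($F{\left(S,b \right)} = \sqrt{\left(1 + b\right) + b} = \sqrt{1 + 2 b}$)
$F^{2}{\left(-5,K \right)} = \left(\sqrt{1 + 2 \left(-23\right)}\right)^{2} = \left(\sqrt{1 - 46}\right)^{2} = \left(\sqrt{-45}\right)^{2} = \left(3 i \sqrt{5}\right)^{2} = -45$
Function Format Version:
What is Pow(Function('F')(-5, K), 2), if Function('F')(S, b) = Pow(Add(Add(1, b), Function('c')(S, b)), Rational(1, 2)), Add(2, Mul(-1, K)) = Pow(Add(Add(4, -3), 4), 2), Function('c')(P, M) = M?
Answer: -45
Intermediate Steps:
K = -23 (K = Add(2, Mul(-1, Pow(Add(Add(4, -3), 4), 2))) = Add(2, Mul(-1, Pow(Add(1, 4), 2))) = Add(2, Mul(-1, Pow(5, 2))) = Add(2, Mul(-1, 25)) = Add(2, -25) = -23)
Function('F')(S, b) = Pow(Add(1, Mul(2, b)), Rational(1, 2)) (Function('F')(S, b) = Pow(Add(Add(1, b), b), Rational(1, 2)) = Pow(Add(1, Mul(2, b)), Rational(1, 2)))
Pow(Function('F')(-5, K), 2) = Pow(Pow(Add(1, Mul(2, -23)), Rational(1, 2)), 2) = Pow(Pow(Add(1, -46), Rational(1, 2)), 2) = Pow(Pow(-45, Rational(1, 2)), 2) = Pow(Mul(3, I, Pow(5, Rational(1, 2))), 2) = -45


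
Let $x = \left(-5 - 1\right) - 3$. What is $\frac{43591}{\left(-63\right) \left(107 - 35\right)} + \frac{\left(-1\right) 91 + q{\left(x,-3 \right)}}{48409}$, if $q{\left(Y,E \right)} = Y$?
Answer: $- \frac{2110650319}{219583224} \approx -9.6121$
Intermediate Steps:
$x = -9$ ($x = -6 - 3 = -9$)
$\frac{43591}{\left(-63\right) \left(107 - 35\right)} + \frac{\left(-1\right) 91 + q{\left(x,-3 \right)}}{48409} = \frac{43591}{\left(-63\right) \left(107 - 35\right)} + \frac{\left(-1\right) 91 - 9}{48409} = \frac{43591}{\left(-63\right) 72} + \left(-91 - 9\right) \frac{1}{48409} = \frac{43591}{-4536} - \frac{100}{48409} = 43591 \left(- \frac{1}{4536}\right) - \frac{100}{48409} = - \frac{43591}{4536} - \frac{100}{48409} = - \frac{2110650319}{219583224}$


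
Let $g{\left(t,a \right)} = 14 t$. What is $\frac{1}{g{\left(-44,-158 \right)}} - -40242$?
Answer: $\frac{24789071}{616} \approx 40242.0$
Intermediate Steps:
$\frac{1}{g{\left(-44,-158 \right)}} - -40242 = \frac{1}{14 \left(-44\right)} - -40242 = \frac{1}{-616} + 40242 = - \frac{1}{616} + 40242 = \frac{24789071}{616}$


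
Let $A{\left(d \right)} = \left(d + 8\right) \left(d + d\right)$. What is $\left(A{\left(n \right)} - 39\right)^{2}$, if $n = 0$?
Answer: $1521$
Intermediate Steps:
$A{\left(d \right)} = 2 d \left(8 + d\right)$ ($A{\left(d \right)} = \left(8 + d\right) 2 d = 2 d \left(8 + d\right)$)
$\left(A{\left(n \right)} - 39\right)^{2} = \left(2 \cdot 0 \left(8 + 0\right) - 39\right)^{2} = \left(2 \cdot 0 \cdot 8 - 39\right)^{2} = \left(0 - 39\right)^{2} = \left(-39\right)^{2} = 1521$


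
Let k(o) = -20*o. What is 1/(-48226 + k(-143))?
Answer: -1/45366 ≈ -2.2043e-5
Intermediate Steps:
1/(-48226 + k(-143)) = 1/(-48226 - 20*(-143)) = 1/(-48226 + 2860) = 1/(-45366) = -1/45366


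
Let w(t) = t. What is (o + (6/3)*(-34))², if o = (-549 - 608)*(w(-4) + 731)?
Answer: 707629216849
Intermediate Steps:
o = -841139 (o = (-549 - 608)*(-4 + 731) = -1157*727 = -841139)
(o + (6/3)*(-34))² = (-841139 + (6/3)*(-34))² = (-841139 + (6*(⅓))*(-34))² = (-841139 + 2*(-34))² = (-841139 - 68)² = (-841207)² = 707629216849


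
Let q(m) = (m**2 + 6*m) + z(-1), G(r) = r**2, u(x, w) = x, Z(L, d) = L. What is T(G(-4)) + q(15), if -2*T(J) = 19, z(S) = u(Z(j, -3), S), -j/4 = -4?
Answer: 643/2 ≈ 321.50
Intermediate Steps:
j = 16 (j = -4*(-4) = 16)
z(S) = 16
T(J) = -19/2 (T(J) = -1/2*19 = -19/2)
q(m) = 16 + m**2 + 6*m (q(m) = (m**2 + 6*m) + 16 = 16 + m**2 + 6*m)
T(G(-4)) + q(15) = -19/2 + (16 + 15**2 + 6*15) = -19/2 + (16 + 225 + 90) = -19/2 + 331 = 643/2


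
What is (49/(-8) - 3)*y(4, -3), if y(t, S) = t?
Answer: -73/2 ≈ -36.500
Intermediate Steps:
(49/(-8) - 3)*y(4, -3) = (49/(-8) - 3)*4 = (49*(-⅛) - 3)*4 = (-49/8 - 3)*4 = -73/8*4 = -73/2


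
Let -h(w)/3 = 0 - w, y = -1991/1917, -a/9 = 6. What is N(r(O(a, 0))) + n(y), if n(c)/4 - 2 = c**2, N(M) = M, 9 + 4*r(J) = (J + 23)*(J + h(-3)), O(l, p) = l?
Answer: 1831251490/3674889 ≈ 498.31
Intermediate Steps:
a = -54 (a = -9*6 = -54)
y = -1991/1917 (y = -1991*1/1917 = -1991/1917 ≈ -1.0386)
h(w) = 3*w (h(w) = -3*(0 - w) = -(-3)*w = 3*w)
r(J) = -9/4 + (-9 + J)*(23 + J)/4 (r(J) = -9/4 + ((J + 23)*(J + 3*(-3)))/4 = -9/4 + ((23 + J)*(J - 9))/4 = -9/4 + ((23 + J)*(-9 + J))/4 = -9/4 + ((-9 + J)*(23 + J))/4 = -9/4 + (-9 + J)*(23 + J)/4)
n(c) = 8 + 4*c**2
N(r(O(a, 0))) + n(y) = (-54 + (1/4)*(-54)**2 + (7/2)*(-54)) + (8 + 4*(-1991/1917)**2) = (-54 + (1/4)*2916 - 189) + (8 + 4*(3964081/3674889)) = (-54 + 729 - 189) + (8 + 15856324/3674889) = 486 + 45255436/3674889 = 1831251490/3674889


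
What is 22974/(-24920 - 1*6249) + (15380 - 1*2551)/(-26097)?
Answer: -999419579/813417393 ≈ -1.2287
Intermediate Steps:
22974/(-24920 - 1*6249) + (15380 - 1*2551)/(-26097) = 22974/(-24920 - 6249) + (15380 - 2551)*(-1/26097) = 22974/(-31169) + 12829*(-1/26097) = 22974*(-1/31169) - 12829/26097 = -22974/31169 - 12829/26097 = -999419579/813417393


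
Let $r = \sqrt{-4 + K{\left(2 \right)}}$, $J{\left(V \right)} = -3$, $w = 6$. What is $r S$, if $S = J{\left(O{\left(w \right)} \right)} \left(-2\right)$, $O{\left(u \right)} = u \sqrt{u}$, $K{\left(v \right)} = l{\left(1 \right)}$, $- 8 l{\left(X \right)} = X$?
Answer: $\frac{3 i \sqrt{66}}{2} \approx 12.186 i$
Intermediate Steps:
$l{\left(X \right)} = - \frac{X}{8}$
$K{\left(v \right)} = - \frac{1}{8}$ ($K{\left(v \right)} = \left(- \frac{1}{8}\right) 1 = - \frac{1}{8}$)
$O{\left(u \right)} = u^{\frac{3}{2}}$
$S = 6$ ($S = \left(-3\right) \left(-2\right) = 6$)
$r = \frac{i \sqrt{66}}{4}$ ($r = \sqrt{-4 - \frac{1}{8}} = \sqrt{- \frac{33}{8}} = \frac{i \sqrt{66}}{4} \approx 2.031 i$)
$r S = \frac{i \sqrt{66}}{4} \cdot 6 = \frac{3 i \sqrt{66}}{2}$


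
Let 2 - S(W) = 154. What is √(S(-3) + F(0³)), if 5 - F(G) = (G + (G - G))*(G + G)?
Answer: 7*I*√3 ≈ 12.124*I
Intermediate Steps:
S(W) = -152 (S(W) = 2 - 1*154 = 2 - 154 = -152)
F(G) = 5 - 2*G² (F(G) = 5 - (G + (G - G))*(G + G) = 5 - (G + 0)*2*G = 5 - G*2*G = 5 - 2*G²)
√(S(-3) + F(0³)) = √(-152 + (5 - 2*(0³)²)) = √(-152 + (5 - 2*0²)) = √(-152 + (5 - 2*0)) = √(-152 + (5 + 0)) = √(-152 + 5) = √(-147) = 7*I*√3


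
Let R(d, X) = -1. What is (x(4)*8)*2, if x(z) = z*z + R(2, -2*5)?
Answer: 240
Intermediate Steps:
x(z) = -1 + z² (x(z) = z*z - 1 = z² - 1 = -1 + z²)
(x(4)*8)*2 = ((-1 + 4²)*8)*2 = ((-1 + 16)*8)*2 = (15*8)*2 = 120*2 = 240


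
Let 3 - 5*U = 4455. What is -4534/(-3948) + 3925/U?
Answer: -97439/29892 ≈ -3.2597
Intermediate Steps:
U = -4452/5 (U = 3/5 - 1/5*4455 = 3/5 - 891 = -4452/5 ≈ -890.40)
-4534/(-3948) + 3925/U = -4534/(-3948) + 3925/(-4452/5) = -4534*(-1/3948) + 3925*(-5/4452) = 2267/1974 - 19625/4452 = -97439/29892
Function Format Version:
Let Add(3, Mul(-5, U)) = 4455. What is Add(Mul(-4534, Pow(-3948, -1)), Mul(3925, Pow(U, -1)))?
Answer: Rational(-97439, 29892) ≈ -3.2597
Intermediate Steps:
U = Rational(-4452, 5) (U = Add(Rational(3, 5), Mul(Rational(-1, 5), 4455)) = Add(Rational(3, 5), -891) = Rational(-4452, 5) ≈ -890.40)
Add(Mul(-4534, Pow(-3948, -1)), Mul(3925, Pow(U, -1))) = Add(Mul(-4534, Pow(-3948, -1)), Mul(3925, Pow(Rational(-4452, 5), -1))) = Add(Mul(-4534, Rational(-1, 3948)), Mul(3925, Rational(-5, 4452))) = Add(Rational(2267, 1974), Rational(-19625, 4452)) = Rational(-97439, 29892)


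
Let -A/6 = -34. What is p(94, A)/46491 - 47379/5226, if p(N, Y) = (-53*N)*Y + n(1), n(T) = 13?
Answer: -2504653093/80987322 ≈ -30.926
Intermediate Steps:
A = 204 (A = -6*(-34) = 204)
p(N, Y) = 13 - 53*N*Y (p(N, Y) = (-53*N)*Y + 13 = -53*N*Y + 13 = 13 - 53*N*Y)
p(94, A)/46491 - 47379/5226 = (13 - 53*94*204)/46491 - 47379/5226 = (13 - 1016328)*(1/46491) - 47379*1/5226 = -1016315*1/46491 - 15793/1742 = -1016315/46491 - 15793/1742 = -2504653093/80987322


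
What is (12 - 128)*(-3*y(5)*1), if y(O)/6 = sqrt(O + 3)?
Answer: 4176*sqrt(2) ≈ 5905.8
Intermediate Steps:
y(O) = 6*sqrt(3 + O) (y(O) = 6*sqrt(O + 3) = 6*sqrt(3 + O))
(12 - 128)*(-3*y(5)*1) = (12 - 128)*(-18*sqrt(3 + 5)*1) = -116*(-18*sqrt(8)) = -116*(-18*2*sqrt(2)) = -116*(-36*sqrt(2)) = -(-4176)*sqrt(2) = 4176*sqrt(2)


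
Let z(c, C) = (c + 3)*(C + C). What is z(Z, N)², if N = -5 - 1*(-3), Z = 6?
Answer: 1296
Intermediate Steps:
N = -2 (N = -5 + 3 = -2)
z(c, C) = 2*C*(3 + c) (z(c, C) = (3 + c)*(2*C) = 2*C*(3 + c))
z(Z, N)² = (2*(-2)*(3 + 6))² = (2*(-2)*9)² = (-36)² = 1296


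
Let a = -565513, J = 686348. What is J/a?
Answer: -52796/43501 ≈ -1.2137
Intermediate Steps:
J/a = 686348/(-565513) = 686348*(-1/565513) = -52796/43501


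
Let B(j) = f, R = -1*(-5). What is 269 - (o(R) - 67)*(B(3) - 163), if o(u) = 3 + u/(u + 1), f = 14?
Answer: -54857/6 ≈ -9142.8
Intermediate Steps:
R = 5
B(j) = 14
o(u) = 3 + u/(1 + u)
269 - (o(R) - 67)*(B(3) - 163) = 269 - ((3 + 4*5)/(1 + 5) - 67)*(14 - 163) = 269 - ((3 + 20)/6 - 67)*(-149) = 269 - ((⅙)*23 - 67)*(-149) = 269 - (23/6 - 67)*(-149) = 269 - (-379)*(-149)/6 = 269 - 1*56471/6 = 269 - 56471/6 = -54857/6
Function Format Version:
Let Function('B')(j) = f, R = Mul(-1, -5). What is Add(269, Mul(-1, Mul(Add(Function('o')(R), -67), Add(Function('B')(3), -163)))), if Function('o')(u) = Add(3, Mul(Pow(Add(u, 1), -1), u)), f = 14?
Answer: Rational(-54857, 6) ≈ -9142.8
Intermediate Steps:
R = 5
Function('B')(j) = 14
Function('o')(u) = Add(3, Mul(u, Pow(Add(1, u), -1))) (Function('o')(u) = Add(3, Mul(Pow(Add(1, u), -1), u)) = Add(3, Mul(u, Pow(Add(1, u), -1))))
Add(269, Mul(-1, Mul(Add(Function('o')(R), -67), Add(Function('B')(3), -163)))) = Add(269, Mul(-1, Mul(Add(Mul(Pow(Add(1, 5), -1), Add(3, Mul(4, 5))), -67), Add(14, -163)))) = Add(269, Mul(-1, Mul(Add(Mul(Pow(6, -1), Add(3, 20)), -67), -149))) = Add(269, Mul(-1, Mul(Add(Mul(Rational(1, 6), 23), -67), -149))) = Add(269, Mul(-1, Mul(Add(Rational(23, 6), -67), -149))) = Add(269, Mul(-1, Mul(Rational(-379, 6), -149))) = Add(269, Mul(-1, Rational(56471, 6))) = Add(269, Rational(-56471, 6)) = Rational(-54857, 6)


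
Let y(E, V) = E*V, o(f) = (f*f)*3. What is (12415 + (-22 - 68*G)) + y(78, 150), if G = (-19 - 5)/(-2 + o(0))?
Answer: 23277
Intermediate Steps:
o(f) = 3*f² (o(f) = f²*3 = 3*f²)
G = 12 (G = (-19 - 5)/(-2 + 3*0²) = -24/(-2 + 3*0) = -24/(-2 + 0) = -24/(-2) = -24*(-½) = 12)
(12415 + (-22 - 68*G)) + y(78, 150) = (12415 + (-22 - 68*12)) + 78*150 = (12415 + (-22 - 816)) + 11700 = (12415 - 838) + 11700 = 11577 + 11700 = 23277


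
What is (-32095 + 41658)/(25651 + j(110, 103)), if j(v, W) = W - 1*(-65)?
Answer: 9563/25819 ≈ 0.37039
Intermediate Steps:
j(v, W) = 65 + W (j(v, W) = W + 65 = 65 + W)
(-32095 + 41658)/(25651 + j(110, 103)) = (-32095 + 41658)/(25651 + (65 + 103)) = 9563/(25651 + 168) = 9563/25819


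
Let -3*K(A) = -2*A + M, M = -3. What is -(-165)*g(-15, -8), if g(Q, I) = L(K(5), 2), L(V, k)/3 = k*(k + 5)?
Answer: 6930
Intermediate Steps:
K(A) = 1 + 2*A/3 (K(A) = -(-2*A - 3)/3 = -(-3 - 2*A)/3 = 1 + 2*A/3)
L(V, k) = 3*k*(5 + k) (L(V, k) = 3*(k*(k + 5)) = 3*(k*(5 + k)) = 3*k*(5 + k))
g(Q, I) = 42 (g(Q, I) = 3*2*(5 + 2) = 3*2*7 = 42)
-(-165)*g(-15, -8) = -(-165)*42 = -1*(-6930) = 6930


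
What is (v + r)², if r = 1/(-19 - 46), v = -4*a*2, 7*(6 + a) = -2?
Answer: 523174129/207025 ≈ 2527.1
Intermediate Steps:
a = -44/7 (a = -6 + (⅐)*(-2) = -6 - 2/7 = -44/7 ≈ -6.2857)
v = 352/7 (v = -4*(-44/7)*2 = (176/7)*2 = 352/7 ≈ 50.286)
r = -1/65 (r = 1/(-65) = -1/65 ≈ -0.015385)
(v + r)² = (352/7 - 1/65)² = (22873/455)² = 523174129/207025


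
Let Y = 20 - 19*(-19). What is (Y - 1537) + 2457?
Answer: 1301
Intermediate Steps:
Y = 381 (Y = 20 + 361 = 381)
(Y - 1537) + 2457 = (381 - 1537) + 2457 = -1156 + 2457 = 1301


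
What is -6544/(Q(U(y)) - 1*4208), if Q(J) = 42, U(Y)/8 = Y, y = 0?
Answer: 3272/2083 ≈ 1.5708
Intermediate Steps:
U(Y) = 8*Y
-6544/(Q(U(y)) - 1*4208) = -6544/(42 - 1*4208) = -6544/(42 - 4208) = -6544/(-4166) = -6544*(-1/4166) = 3272/2083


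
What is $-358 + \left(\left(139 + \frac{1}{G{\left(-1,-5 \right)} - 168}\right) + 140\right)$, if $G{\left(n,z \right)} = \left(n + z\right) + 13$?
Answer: $- \frac{12720}{161} \approx -79.006$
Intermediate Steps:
$G{\left(n,z \right)} = 13 + n + z$
$-358 + \left(\left(139 + \frac{1}{G{\left(-1,-5 \right)} - 168}\right) + 140\right) = -358 + \left(\left(139 + \frac{1}{\left(13 - 1 - 5\right) - 168}\right) + 140\right) = -358 + \left(\left(139 + \frac{1}{7 - 168}\right) + 140\right) = -358 + \left(\left(139 + \frac{1}{-161}\right) + 140\right) = -358 + \left(\left(139 - \frac{1}{161}\right) + 140\right) = -358 + \left(\frac{22378}{161} + 140\right) = -358 + \frac{44918}{161} = - \frac{12720}{161}$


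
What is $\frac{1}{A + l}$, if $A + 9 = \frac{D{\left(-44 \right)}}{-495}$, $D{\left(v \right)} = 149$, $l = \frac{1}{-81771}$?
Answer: $- \frac{13492215}{125491393} \approx -0.10752$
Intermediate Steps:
$l = - \frac{1}{81771} \approx -1.2229 \cdot 10^{-5}$
$A = - \frac{4604}{495}$ ($A = -9 + \frac{149}{-495} = -9 + 149 \left(- \frac{1}{495}\right) = -9 - \frac{149}{495} = - \frac{4604}{495} \approx -9.301$)
$\frac{1}{A + l} = \frac{1}{- \frac{4604}{495} - \frac{1}{81771}} = \frac{1}{- \frac{125491393}{13492215}} = - \frac{13492215}{125491393}$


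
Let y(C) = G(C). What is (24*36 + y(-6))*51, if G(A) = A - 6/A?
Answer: 43809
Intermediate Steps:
G(A) = A - 6/A
y(C) = C - 6/C
(24*36 + y(-6))*51 = (24*36 + (-6 - 6/(-6)))*51 = (864 + (-6 - 6*(-⅙)))*51 = (864 + (-6 + 1))*51 = (864 - 5)*51 = 859*51 = 43809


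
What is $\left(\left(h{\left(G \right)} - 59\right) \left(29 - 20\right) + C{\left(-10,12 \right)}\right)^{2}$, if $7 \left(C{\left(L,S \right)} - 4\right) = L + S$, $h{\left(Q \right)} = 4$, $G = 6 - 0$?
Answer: $\frac{11799225}{49} \approx 2.408 \cdot 10^{5}$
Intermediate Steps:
$G = 6$ ($G = 6 + 0 = 6$)
$C{\left(L,S \right)} = 4 + \frac{L}{7} + \frac{S}{7}$ ($C{\left(L,S \right)} = 4 + \frac{L + S}{7} = 4 + \left(\frac{L}{7} + \frac{S}{7}\right) = 4 + \frac{L}{7} + \frac{S}{7}$)
$\left(\left(h{\left(G \right)} - 59\right) \left(29 - 20\right) + C{\left(-10,12 \right)}\right)^{2} = \left(\left(4 - 59\right) \left(29 - 20\right) + \left(4 + \frac{1}{7} \left(-10\right) + \frac{1}{7} \cdot 12\right)\right)^{2} = \left(\left(-55\right) 9 + \left(4 - \frac{10}{7} + \frac{12}{7}\right)\right)^{2} = \left(-495 + \frac{30}{7}\right)^{2} = \left(- \frac{3435}{7}\right)^{2} = \frac{11799225}{49}$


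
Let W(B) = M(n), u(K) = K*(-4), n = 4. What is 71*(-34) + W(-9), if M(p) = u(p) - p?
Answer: -2434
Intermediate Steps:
u(K) = -4*K
M(p) = -5*p (M(p) = -4*p - p = -5*p)
W(B) = -20 (W(B) = -5*4 = -20)
71*(-34) + W(-9) = 71*(-34) - 20 = -2414 - 20 = -2434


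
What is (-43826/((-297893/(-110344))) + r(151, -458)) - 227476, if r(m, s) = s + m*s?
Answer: -93337563300/297893 ≈ -3.1333e+5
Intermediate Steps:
(-43826/((-297893/(-110344))) + r(151, -458)) - 227476 = (-43826/((-297893/(-110344))) - 458*(1 + 151)) - 227476 = (-43826/((-297893*(-1/110344))) - 458*152) - 227476 = (-43826/297893/110344 - 69616) - 227476 = (-43826*110344/297893 - 69616) - 227476 = (-4835936144/297893 - 69616) - 227476 = -25574055232/297893 - 227476 = -93337563300/297893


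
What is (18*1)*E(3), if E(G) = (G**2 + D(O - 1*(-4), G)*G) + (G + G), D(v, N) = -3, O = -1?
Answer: 108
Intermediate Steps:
E(G) = G**2 - G (E(G) = (G**2 - 3*G) + (G + G) = (G**2 - 3*G) + 2*G = G**2 - G)
(18*1)*E(3) = (18*1)*(3*(-1 + 3)) = 18*(3*2) = 18*6 = 108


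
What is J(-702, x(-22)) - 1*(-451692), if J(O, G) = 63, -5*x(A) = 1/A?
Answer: 451755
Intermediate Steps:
x(A) = -1/(5*A)
J(-702, x(-22)) - 1*(-451692) = 63 - 1*(-451692) = 63 + 451692 = 451755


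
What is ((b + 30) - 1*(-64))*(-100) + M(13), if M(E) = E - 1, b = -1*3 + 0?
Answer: -9088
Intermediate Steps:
b = -3 (b = -3 + 0 = -3)
M(E) = -1 + E
((b + 30) - 1*(-64))*(-100) + M(13) = ((-3 + 30) - 1*(-64))*(-100) + (-1 + 13) = (27 + 64)*(-100) + 12 = 91*(-100) + 12 = -9100 + 12 = -9088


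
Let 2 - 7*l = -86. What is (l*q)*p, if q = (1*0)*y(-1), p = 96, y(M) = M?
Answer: 0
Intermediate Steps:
l = 88/7 (l = 2/7 - 1/7*(-86) = 2/7 + 86/7 = 88/7 ≈ 12.571)
q = 0 (q = (1*0)*(-1) = 0*(-1) = 0)
(l*q)*p = ((88/7)*0)*96 = 0*96 = 0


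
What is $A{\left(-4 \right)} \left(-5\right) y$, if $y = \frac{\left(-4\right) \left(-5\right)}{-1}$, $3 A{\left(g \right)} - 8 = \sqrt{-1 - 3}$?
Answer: $\frac{800}{3} + \frac{200 i}{3} \approx 266.67 + 66.667 i$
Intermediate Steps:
$A{\left(g \right)} = \frac{8}{3} + \frac{2 i}{3}$ ($A{\left(g \right)} = \frac{8}{3} + \frac{\sqrt{-1 - 3}}{3} = \frac{8}{3} + \frac{\sqrt{-4}}{3} = \frac{8}{3} + \frac{2 i}{3}$)
$y = -20$ ($y = 20 \left(-1\right) = -20$)
$A{\left(-4 \right)} \left(-5\right) y = \left(\frac{8}{3} + \frac{2 i}{3}\right) \left(-5\right) \left(-20\right) = \left(- \frac{40}{3} - \frac{10 i}{3}\right) \left(-20\right) = \frac{800}{3} + \frac{200 i}{3}$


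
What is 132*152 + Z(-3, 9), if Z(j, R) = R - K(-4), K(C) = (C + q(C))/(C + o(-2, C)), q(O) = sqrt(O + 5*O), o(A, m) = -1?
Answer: 100361/5 + 2*I*sqrt(6)/5 ≈ 20072.0 + 0.9798*I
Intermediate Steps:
q(O) = sqrt(6)*sqrt(O) (q(O) = sqrt(6*O) = sqrt(6)*sqrt(O))
K(C) = (C + sqrt(6)*sqrt(C))/(-1 + C) (K(C) = (C + sqrt(6)*sqrt(C))/(C - 1) = (C + sqrt(6)*sqrt(C))/(-1 + C))
Z(j, R) = -4/5 + R + 2*I*sqrt(6)/5 (Z(j, R) = R - (-4 + sqrt(6)*sqrt(-4))/(-1 - 4) = R - (-4 + sqrt(6)*(2*I))/(-5) = R - (-1)*(-4 + 2*I*sqrt(6))/5 = R - (4/5 - 2*I*sqrt(6)/5) = R + (-4/5 + 2*I*sqrt(6)/5) = -4/5 + R + 2*I*sqrt(6)/5)
132*152 + Z(-3, 9) = 132*152 + (-4/5 + 9 + 2*I*sqrt(6)/5) = 20064 + (41/5 + 2*I*sqrt(6)/5) = 100361/5 + 2*I*sqrt(6)/5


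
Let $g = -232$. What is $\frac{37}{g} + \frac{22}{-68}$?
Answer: $- \frac{1905}{3944} \approx -0.48301$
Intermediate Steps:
$\frac{37}{g} + \frac{22}{-68} = \frac{37}{-232} + \frac{22}{-68} = 37 \left(- \frac{1}{232}\right) + 22 \left(- \frac{1}{68}\right) = - \frac{37}{232} - \frac{11}{34} = - \frac{1905}{3944}$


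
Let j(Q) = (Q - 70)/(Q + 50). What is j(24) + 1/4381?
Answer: -100726/162097 ≈ -0.62139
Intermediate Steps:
j(Q) = (-70 + Q)/(50 + Q)
j(24) + 1/4381 = (-70 + 24)/(50 + 24) + 1/4381 = -46/74 + 1/4381 = (1/74)*(-46) + 1/4381 = -23/37 + 1/4381 = -100726/162097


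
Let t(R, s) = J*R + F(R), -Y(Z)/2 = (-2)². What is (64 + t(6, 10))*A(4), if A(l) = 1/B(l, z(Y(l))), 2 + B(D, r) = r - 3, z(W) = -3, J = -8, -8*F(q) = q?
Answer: -61/32 ≈ -1.9063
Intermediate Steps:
F(q) = -q/8
Y(Z) = -8 (Y(Z) = -2*(-2)² = -2*4 = -8)
B(D, r) = -5 + r (B(D, r) = -2 + (r - 3) = -2 + (-3 + r) = -5 + r)
t(R, s) = -65*R/8 (t(R, s) = -8*R - R/8 = -65*R/8)
A(l) = -⅛ (A(l) = 1/(-5 - 3) = 1/(-8) = -⅛)
(64 + t(6, 10))*A(4) = (64 - 65/8*6)*(-⅛) = (64 - 195/4)*(-⅛) = (61/4)*(-⅛) = -61/32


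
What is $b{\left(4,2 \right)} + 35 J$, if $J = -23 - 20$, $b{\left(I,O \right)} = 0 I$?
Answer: $-1505$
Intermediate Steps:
$b{\left(I,O \right)} = 0$
$J = -43$ ($J = -23 - 20 = -43$)
$b{\left(4,2 \right)} + 35 J = 0 + 35 \left(-43\right) = 0 - 1505 = -1505$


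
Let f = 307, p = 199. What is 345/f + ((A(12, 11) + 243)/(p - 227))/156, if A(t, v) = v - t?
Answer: 716333/670488 ≈ 1.0684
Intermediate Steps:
345/f + ((A(12, 11) + 243)/(p - 227))/156 = 345/307 + (((11 - 1*12) + 243)/(199 - 227))/156 = 345*(1/307) + (((11 - 12) + 243)/(-28))*(1/156) = 345/307 + ((-1 + 243)*(-1/28))*(1/156) = 345/307 + (242*(-1/28))*(1/156) = 345/307 - 121/14*1/156 = 345/307 - 121/2184 = 716333/670488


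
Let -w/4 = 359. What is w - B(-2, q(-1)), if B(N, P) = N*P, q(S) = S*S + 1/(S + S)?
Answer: -1435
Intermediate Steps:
q(S) = S² + 1/(2*S)
w = -1436 (w = -4*359 = -1436)
w - B(-2, q(-1)) = -1436 - (-2)*(½ + (-1)³)/(-1) = -1436 - (-2)*(-(½ - 1)) = -1436 - (-2)*(-1*(-½)) = -1436 - (-2)/2 = -1436 - 1*(-1) = -1436 + 1 = -1435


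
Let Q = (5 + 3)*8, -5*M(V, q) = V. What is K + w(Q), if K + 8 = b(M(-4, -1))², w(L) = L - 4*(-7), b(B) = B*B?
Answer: 52756/625 ≈ 84.410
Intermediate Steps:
M(V, q) = -V/5
b(B) = B²
Q = 64 (Q = 8*8 = 64)
w(L) = 28 + L (w(L) = L + 28 = 28 + L)
K = -4744/625 (K = -8 + ((-⅕*(-4))²)² = -8 + ((⅘)²)² = -8 + (16/25)² = -8 + 256/625 = -4744/625 ≈ -7.5904)
K + w(Q) = -4744/625 + (28 + 64) = -4744/625 + 92 = 52756/625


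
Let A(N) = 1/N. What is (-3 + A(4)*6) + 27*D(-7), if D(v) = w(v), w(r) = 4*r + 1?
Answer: -1461/2 ≈ -730.50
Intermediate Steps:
w(r) = 1 + 4*r
D(v) = 1 + 4*v
(-3 + A(4)*6) + 27*D(-7) = (-3 + 6/4) + 27*(1 + 4*(-7)) = (-3 + (¼)*6) + 27*(1 - 28) = (-3 + 3/2) + 27*(-27) = -3/2 - 729 = -1461/2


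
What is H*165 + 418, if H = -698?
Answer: -114752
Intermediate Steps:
H*165 + 418 = -698*165 + 418 = -115170 + 418 = -114752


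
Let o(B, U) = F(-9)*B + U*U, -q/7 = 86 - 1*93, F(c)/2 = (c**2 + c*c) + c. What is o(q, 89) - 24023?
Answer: -1108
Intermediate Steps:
F(c) = 2*c + 4*c**2 (F(c) = 2*((c**2 + c*c) + c) = 2*((c**2 + c**2) + c) = 2*(2*c**2 + c) = 2*(c + 2*c**2) = 2*c + 4*c**2)
q = 49 (q = -7*(86 - 1*93) = -7*(86 - 93) = -7*(-7) = 49)
o(B, U) = U**2 + 306*B (o(B, U) = (2*(-9)*(1 + 2*(-9)))*B + U*U = (2*(-9)*(1 - 18))*B + U**2 = (2*(-9)*(-17))*B + U**2 = 306*B + U**2 = U**2 + 306*B)
o(q, 89) - 24023 = (89**2 + 306*49) - 24023 = (7921 + 14994) - 24023 = 22915 - 24023 = -1108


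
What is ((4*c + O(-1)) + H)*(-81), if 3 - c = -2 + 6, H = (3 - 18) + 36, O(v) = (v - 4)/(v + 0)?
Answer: -1782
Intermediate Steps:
O(v) = (-4 + v)/v
H = 21 (H = -15 + 36 = 21)
c = -1 (c = 3 - (-2 + 6) = 3 - 1*4 = 3 - 4 = -1)
((4*c + O(-1)) + H)*(-81) = ((4*(-1) + (-4 - 1)/(-1)) + 21)*(-81) = ((-4 - 1*(-5)) + 21)*(-81) = ((-4 + 5) + 21)*(-81) = (1 + 21)*(-81) = 22*(-81) = -1782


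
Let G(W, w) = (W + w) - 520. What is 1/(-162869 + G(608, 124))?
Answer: -1/162657 ≈ -6.1479e-6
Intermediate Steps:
G(W, w) = -520 + W + w
1/(-162869 + G(608, 124)) = 1/(-162869 + (-520 + 608 + 124)) = 1/(-162869 + 212) = 1/(-162657) = -1/162657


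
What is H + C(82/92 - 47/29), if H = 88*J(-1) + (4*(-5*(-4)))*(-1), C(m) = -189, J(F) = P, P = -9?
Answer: -1061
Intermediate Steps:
J(F) = -9
H = -872 (H = 88*(-9) + (4*(-5*(-4)))*(-1) = -792 + (4*20)*(-1) = -792 + 80*(-1) = -792 - 80 = -872)
H + C(82/92 - 47/29) = -872 - 189 = -1061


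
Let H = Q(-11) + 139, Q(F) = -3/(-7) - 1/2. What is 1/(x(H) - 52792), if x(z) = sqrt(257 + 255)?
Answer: -6599/348374344 - sqrt(2)/174187172 ≈ -1.8950e-5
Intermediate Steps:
Q(F) = -1/14 (Q(F) = -3*(-1/7) - 1*1/2 = 3/7 - 1/2 = -1/14)
H = 1945/14 (H = -1/14 + 139 = 1945/14 ≈ 138.93)
x(z) = 16*sqrt(2) (x(z) = sqrt(512) = 16*sqrt(2))
1/(x(H) - 52792) = 1/(16*sqrt(2) - 52792) = 1/(-52792 + 16*sqrt(2))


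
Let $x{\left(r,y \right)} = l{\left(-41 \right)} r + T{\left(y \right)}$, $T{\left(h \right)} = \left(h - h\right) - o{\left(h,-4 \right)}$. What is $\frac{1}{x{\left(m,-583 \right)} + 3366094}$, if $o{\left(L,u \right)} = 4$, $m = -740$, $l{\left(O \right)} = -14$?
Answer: $\frac{1}{3376450} \approx 2.9617 \cdot 10^{-7}$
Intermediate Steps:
$T{\left(h \right)} = -4$ ($T{\left(h \right)} = \left(h - h\right) - 4 = 0 - 4 = -4$)
$x{\left(r,y \right)} = -4 - 14 r$ ($x{\left(r,y \right)} = - 14 r - 4 = -4 - 14 r$)
$\frac{1}{x{\left(m,-583 \right)} + 3366094} = \frac{1}{\left(-4 - -10360\right) + 3366094} = \frac{1}{\left(-4 + 10360\right) + 3366094} = \frac{1}{10356 + 3366094} = \frac{1}{3376450}$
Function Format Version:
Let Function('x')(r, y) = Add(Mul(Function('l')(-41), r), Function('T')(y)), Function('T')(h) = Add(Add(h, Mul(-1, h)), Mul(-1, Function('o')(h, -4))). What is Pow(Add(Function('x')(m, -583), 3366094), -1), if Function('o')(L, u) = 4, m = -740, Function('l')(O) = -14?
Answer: Rational(1, 3376450) ≈ 2.9617e-7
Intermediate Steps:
Function('T')(h) = -4 (Function('T')(h) = Add(Add(h, Mul(-1, h)), Mul(-1, 4)) = Add(0, -4) = -4)
Function('x')(r, y) = Add(-4, Mul(-14, r)) (Function('x')(r, y) = Add(Mul(-14, r), -4) = Add(-4, Mul(-14, r)))
Pow(Add(Function('x')(m, -583), 3366094), -1) = Pow(Add(Add(-4, Mul(-14, -740)), 3366094), -1) = Pow(Add(Add(-4, 10360), 3366094), -1) = Pow(Add(10356, 3366094), -1) = Pow(3376450, -1) = Rational(1, 3376450)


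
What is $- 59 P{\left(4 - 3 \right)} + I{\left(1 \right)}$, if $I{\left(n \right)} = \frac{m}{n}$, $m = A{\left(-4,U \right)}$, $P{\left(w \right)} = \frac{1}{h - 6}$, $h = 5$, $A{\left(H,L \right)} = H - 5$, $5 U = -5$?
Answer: $50$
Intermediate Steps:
$U = -1$ ($U = \frac{1}{5} \left(-5\right) = -1$)
$A{\left(H,L \right)} = -5 + H$
$P{\left(w \right)} = -1$ ($P{\left(w \right)} = \frac{1}{5 - 6} = \frac{1}{-1} = -1$)
$m = -9$ ($m = -5 - 4 = -9$)
$I{\left(n \right)} = - \frac{9}{n}$
$- 59 P{\left(4 - 3 \right)} + I{\left(1 \right)} = \left(-59\right) \left(-1\right) - \frac{9}{1} = 59 - 9 = 50$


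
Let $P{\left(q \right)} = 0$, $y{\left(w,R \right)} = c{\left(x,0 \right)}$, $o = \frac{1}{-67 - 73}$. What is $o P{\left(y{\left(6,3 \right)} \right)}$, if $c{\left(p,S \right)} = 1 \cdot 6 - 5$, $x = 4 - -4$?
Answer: $0$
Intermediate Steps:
$x = 8$ ($x = 4 + 4 = 8$)
$c{\left(p,S \right)} = 1$ ($c{\left(p,S \right)} = 6 - 5 = 1$)
$o = - \frac{1}{140}$ ($o = \frac{1}{-140} = - \frac{1}{140} \approx -0.0071429$)
$y{\left(w,R \right)} = 1$
$o P{\left(y{\left(6,3 \right)} \right)} = \left(- \frac{1}{140}\right) 0 = 0$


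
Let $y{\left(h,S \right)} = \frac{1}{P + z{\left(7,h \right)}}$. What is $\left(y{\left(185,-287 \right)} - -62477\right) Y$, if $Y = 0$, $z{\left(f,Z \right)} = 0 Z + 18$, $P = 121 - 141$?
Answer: $0$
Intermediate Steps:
$P = -20$ ($P = 121 - 141 = -20$)
$z{\left(f,Z \right)} = 18$ ($z{\left(f,Z \right)} = 0 + 18 = 18$)
$y{\left(h,S \right)} = - \frac{1}{2}$ ($y{\left(h,S \right)} = \frac{1}{-20 + 18} = \frac{1}{-2} = - \frac{1}{2}$)
$\left(y{\left(185,-287 \right)} - -62477\right) Y = \left(- \frac{1}{2} - -62477\right) 0 = \left(- \frac{1}{2} + 62477\right) 0 = \frac{124953}{2} \cdot 0 = 0$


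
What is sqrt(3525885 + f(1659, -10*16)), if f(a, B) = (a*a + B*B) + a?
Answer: 5*sqrt(252217) ≈ 2511.1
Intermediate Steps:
f(a, B) = a + B**2 + a**2 (f(a, B) = (a**2 + B**2) + a = (B**2 + a**2) + a = a + B**2 + a**2)
sqrt(3525885 + f(1659, -10*16)) = sqrt(3525885 + (1659 + (-10*16)**2 + 1659**2)) = sqrt(3525885 + (1659 + (-160)**2 + 2752281)) = sqrt(3525885 + (1659 + 25600 + 2752281)) = sqrt(3525885 + 2779540) = sqrt(6305425) = 5*sqrt(252217)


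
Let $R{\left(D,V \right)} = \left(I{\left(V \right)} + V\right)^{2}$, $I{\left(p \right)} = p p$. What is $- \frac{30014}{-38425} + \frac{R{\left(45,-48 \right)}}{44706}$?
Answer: $\frac{32817871114}{286304675} \approx 114.63$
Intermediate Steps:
$I{\left(p \right)} = p^{2}$
$R{\left(D,V \right)} = \left(V + V^{2}\right)^{2}$ ($R{\left(D,V \right)} = \left(V^{2} + V\right)^{2} = \left(V + V^{2}\right)^{2}$)
$- \frac{30014}{-38425} + \frac{R{\left(45,-48 \right)}}{44706} = - \frac{30014}{-38425} + \frac{\left(-48\right)^{2} \left(1 - 48\right)^{2}}{44706} = \left(-30014\right) \left(- \frac{1}{38425}\right) + 2304 \left(-47\right)^{2} \cdot \frac{1}{44706} = \frac{30014}{38425} + 2304 \cdot 2209 \cdot \frac{1}{44706} = \frac{30014}{38425} + 5089536 \cdot \frac{1}{44706} = \frac{30014}{38425} + \frac{848256}{7451} = \frac{32817871114}{286304675}$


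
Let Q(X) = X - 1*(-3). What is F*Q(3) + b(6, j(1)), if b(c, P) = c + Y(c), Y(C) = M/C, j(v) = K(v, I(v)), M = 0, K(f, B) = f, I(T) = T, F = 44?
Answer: 270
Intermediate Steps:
j(v) = v
Y(C) = 0 (Y(C) = 0/C = 0)
Q(X) = 3 + X (Q(X) = X + 3 = 3 + X)
b(c, P) = c (b(c, P) = c + 0 = c)
F*Q(3) + b(6, j(1)) = 44*(3 + 3) + 6 = 44*6 + 6 = 264 + 6 = 270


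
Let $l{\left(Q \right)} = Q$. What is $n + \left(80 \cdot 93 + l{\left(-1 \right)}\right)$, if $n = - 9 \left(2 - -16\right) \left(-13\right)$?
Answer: $9545$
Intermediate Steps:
$n = 2106$ ($n = - 9 \left(2 + 16\right) \left(-13\right) = \left(-9\right) 18 \left(-13\right) = \left(-162\right) \left(-13\right) = 2106$)
$n + \left(80 \cdot 93 + l{\left(-1 \right)}\right) = 2106 + \left(80 \cdot 93 - 1\right) = 2106 + \left(7440 - 1\right) = 2106 + 7439 = 9545$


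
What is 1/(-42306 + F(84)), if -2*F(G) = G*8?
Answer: -1/42642 ≈ -2.3451e-5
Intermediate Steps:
F(G) = -4*G (F(G) = -G*8/2 = -4*G)
1/(-42306 + F(84)) = 1/(-42306 - 4*84) = 1/(-42306 - 336) = 1/(-42642) = -1/42642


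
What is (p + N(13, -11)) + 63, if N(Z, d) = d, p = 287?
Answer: 339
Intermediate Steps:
(p + N(13, -11)) + 63 = (287 - 11) + 63 = 276 + 63 = 339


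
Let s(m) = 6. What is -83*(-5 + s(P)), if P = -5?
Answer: -83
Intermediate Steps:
-83*(-5 + s(P)) = -83*(-5 + 6) = -83*1 = -83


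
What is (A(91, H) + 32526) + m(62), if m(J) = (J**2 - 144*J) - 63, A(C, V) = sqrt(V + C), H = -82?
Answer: 27382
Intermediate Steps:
A(C, V) = sqrt(C + V)
m(J) = -63 + J**2 - 144*J
(A(91, H) + 32526) + m(62) = (sqrt(91 - 82) + 32526) + (-63 + 62**2 - 144*62) = (sqrt(9) + 32526) + (-63 + 3844 - 8928) = (3 + 32526) - 5147 = 32529 - 5147 = 27382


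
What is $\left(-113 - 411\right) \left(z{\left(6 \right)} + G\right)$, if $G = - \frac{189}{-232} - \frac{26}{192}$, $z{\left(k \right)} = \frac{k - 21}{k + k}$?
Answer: $\frac{208159}{696} \approx 299.08$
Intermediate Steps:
$z{\left(k \right)} = \frac{-21 + k}{2 k}$
$G = \frac{1891}{2784}$ ($G = \left(-189\right) \left(- \frac{1}{232}\right) - \frac{13}{96} = \frac{189}{232} - \frac{13}{96} = \frac{1891}{2784} \approx 0.67924$)
$\left(-113 - 411\right) \left(z{\left(6 \right)} + G\right) = \left(-113 - 411\right) \left(\frac{-21 + 6}{2 \cdot 6} + \frac{1891}{2784}\right) = - 524 \left(\frac{1}{2} \cdot \frac{1}{6} \left(-15\right) + \frac{1891}{2784}\right) = - 524 \left(- \frac{5}{4} + \frac{1891}{2784}\right) = \left(-524\right) \left(- \frac{1589}{2784}\right) = \frac{208159}{696}$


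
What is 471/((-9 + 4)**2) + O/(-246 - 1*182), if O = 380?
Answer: 48022/2675 ≈ 17.952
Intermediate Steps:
471/((-9 + 4)**2) + O/(-246 - 1*182) = 471/((-9 + 4)**2) + 380/(-246 - 1*182) = 471/((-5)**2) + 380/(-246 - 182) = 471/25 + 380/(-428) = 471*(1/25) + 380*(-1/428) = 471/25 - 95/107 = 48022/2675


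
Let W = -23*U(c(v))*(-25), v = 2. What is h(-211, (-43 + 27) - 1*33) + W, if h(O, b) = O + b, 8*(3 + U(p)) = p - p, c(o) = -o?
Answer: -1985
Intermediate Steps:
U(p) = -3 (U(p) = -3 + (p - p)/8 = -3 + (⅛)*0 = -3 + 0 = -3)
W = -1725 (W = -23*(-3)*(-25) = 69*(-25) = -1725)
h(-211, (-43 + 27) - 1*33) + W = (-211 + ((-43 + 27) - 1*33)) - 1725 = (-211 + (-16 - 33)) - 1725 = (-211 - 49) - 1725 = -260 - 1725 = -1985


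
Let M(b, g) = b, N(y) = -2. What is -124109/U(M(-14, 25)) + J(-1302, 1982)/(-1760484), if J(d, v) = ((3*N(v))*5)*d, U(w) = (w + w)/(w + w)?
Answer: -18207662318/146707 ≈ -1.2411e+5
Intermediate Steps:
U(w) = 1 (U(w) = (2*w)/((2*w)) = (2*w)*(1/(2*w)) = 1)
J(d, v) = -30*d (J(d, v) = ((3*(-2))*5)*d = (-6*5)*d = -30*d)
-124109/U(M(-14, 25)) + J(-1302, 1982)/(-1760484) = -124109/1 - 30*(-1302)/(-1760484) = -124109*1 + 39060*(-1/1760484) = -124109 - 3255/146707 = -18207662318/146707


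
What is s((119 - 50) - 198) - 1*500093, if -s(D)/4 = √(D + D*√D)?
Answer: -500093 - 4*√(-129 - 129*I*√129) ≈ -5.002e+5 + 113.13*I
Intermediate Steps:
s(D) = -4*√(D + D^(3/2)) (s(D) = -4*√(D + D*√D) = -4*√(D + D^(3/2)))
s((119 - 50) - 198) - 1*500093 = -4*√(((119 - 50) - 198) + ((119 - 50) - 198)^(3/2)) - 1*500093 = -4*√((69 - 198) + (69 - 198)^(3/2)) - 500093 = -4*√(-129 + (-129)^(3/2)) - 500093 = -4*√(-129 - 129*I*√129) - 500093 = -500093 - 4*√(-129 - 129*I*√129)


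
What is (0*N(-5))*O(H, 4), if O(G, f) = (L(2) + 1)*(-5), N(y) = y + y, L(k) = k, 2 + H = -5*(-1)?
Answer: 0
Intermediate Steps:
H = 3 (H = -2 - 5*(-1) = -2 + 5 = 3)
N(y) = 2*y
O(G, f) = -15 (O(G, f) = (2 + 1)*(-5) = 3*(-5) = -15)
(0*N(-5))*O(H, 4) = (0*(2*(-5)))*(-15) = (0*(-10))*(-15) = 0*(-15) = 0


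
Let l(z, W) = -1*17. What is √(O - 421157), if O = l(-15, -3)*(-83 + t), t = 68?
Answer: I*√420902 ≈ 648.77*I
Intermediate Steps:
l(z, W) = -17
O = 255 (O = -17*(-83 + 68) = -17*(-15) = 255)
√(O - 421157) = √(255 - 421157) = √(-420902) = I*√420902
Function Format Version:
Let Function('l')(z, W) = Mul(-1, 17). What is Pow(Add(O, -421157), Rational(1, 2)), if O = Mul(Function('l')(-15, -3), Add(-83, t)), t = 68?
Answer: Mul(I, Pow(420902, Rational(1, 2))) ≈ Mul(648.77, I)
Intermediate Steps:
Function('l')(z, W) = -17
O = 255 (O = Mul(-17, Add(-83, 68)) = Mul(-17, -15) = 255)
Pow(Add(O, -421157), Rational(1, 2)) = Pow(Add(255, -421157), Rational(1, 2)) = Pow(-420902, Rational(1, 2)) = Mul(I, Pow(420902, Rational(1, 2)))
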